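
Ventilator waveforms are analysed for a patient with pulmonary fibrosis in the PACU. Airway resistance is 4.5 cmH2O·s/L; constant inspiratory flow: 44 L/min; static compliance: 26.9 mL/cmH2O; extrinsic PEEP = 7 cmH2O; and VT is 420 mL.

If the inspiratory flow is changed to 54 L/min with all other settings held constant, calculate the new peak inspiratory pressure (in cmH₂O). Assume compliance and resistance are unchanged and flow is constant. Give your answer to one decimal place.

26.7

Flow: 44 L/min ÷ 60 = 0.7333 L/s.
New flow: 54 L/min ÷ 60 = 0.9 L/s.
PIP = Vt/C + R·V̇ + PEEP (constant-flow equation of motion).
Only the resistive term changes: ΔPIP = R × ΔV̇ = 4.5 × (0.9 − 0.7333) = 4.5 × 0.1667 = 0.7502 cmH2O.
Original PIP = 420/26.9 + 4.5×0.7333 + 7 = 25.913 cmH2O; new PIP = 25.913 + (0.7502) = 26.663 cmH2O.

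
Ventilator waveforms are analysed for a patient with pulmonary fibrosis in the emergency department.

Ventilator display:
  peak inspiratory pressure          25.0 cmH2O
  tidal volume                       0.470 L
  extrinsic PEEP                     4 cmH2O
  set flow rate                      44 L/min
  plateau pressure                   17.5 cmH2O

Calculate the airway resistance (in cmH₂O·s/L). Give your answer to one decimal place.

Flow: 44 L/min ÷ 60 = 0.7333 L/s.
Raw = (PIP − Pplat) / flow = (25.0 − 17.5) / 0.7333 = 7.5 / 0.7333 = 10.228 cmH2O·s/L.

10.2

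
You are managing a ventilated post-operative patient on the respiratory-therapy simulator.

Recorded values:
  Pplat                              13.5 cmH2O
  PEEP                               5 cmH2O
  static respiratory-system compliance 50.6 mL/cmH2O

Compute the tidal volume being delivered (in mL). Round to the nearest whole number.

Vt = Cstat × (Pplat − PEEP) = 50.6 × (13.5 − 5) = 50.6 × 8.5 = 430.1 mL.

430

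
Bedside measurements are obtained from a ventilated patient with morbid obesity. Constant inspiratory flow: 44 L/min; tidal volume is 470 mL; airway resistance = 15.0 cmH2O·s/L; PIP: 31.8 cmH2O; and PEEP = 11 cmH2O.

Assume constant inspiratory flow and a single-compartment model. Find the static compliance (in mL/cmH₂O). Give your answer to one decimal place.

Flow: 44 L/min ÷ 60 = 0.7333 L/s.
Equation of motion (constant flow): PIP = Vt/C + R·V̇ + PEEP.
Vt/C = PIP − R·V̇ − PEEP = 31.8 − 15.0×0.7333 − 11 = 31.8 − 11.0 − 11 = 9.8 cmH2O.
C = Vt / 9.8 = 470 / 9.8 = 47.959 mL/cmH2O.

48.0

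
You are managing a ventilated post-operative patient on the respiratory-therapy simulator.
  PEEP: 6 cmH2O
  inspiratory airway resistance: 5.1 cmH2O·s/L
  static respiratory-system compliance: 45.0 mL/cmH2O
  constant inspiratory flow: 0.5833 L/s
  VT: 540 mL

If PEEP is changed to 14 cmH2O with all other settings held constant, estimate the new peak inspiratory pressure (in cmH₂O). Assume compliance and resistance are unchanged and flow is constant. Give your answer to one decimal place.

PIP = Vt/C + R·V̇ + PEEP (constant-flow equation of motion).
Only the baseline term changes: ΔPIP = ΔPEEP = 14 − 6 = 8.0 cmH2O.
Original PIP = 540/45.0 + 5.1×0.5833 + 6 = 20.975 cmH2O; new PIP = 20.975 + (8.0) = 28.975 cmH2O.

29.0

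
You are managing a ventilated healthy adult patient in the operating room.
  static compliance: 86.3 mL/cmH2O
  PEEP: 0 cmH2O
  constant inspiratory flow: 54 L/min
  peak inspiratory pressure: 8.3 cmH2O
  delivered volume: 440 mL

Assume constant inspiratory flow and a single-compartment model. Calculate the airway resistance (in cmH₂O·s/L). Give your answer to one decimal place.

3.6

Flow: 54 L/min ÷ 60 = 0.9 L/s.
Equation of motion (constant flow): PIP = Vt/C + R·V̇ + PEEP.
R·V̇ = PIP − Vt/C − PEEP = 8.3 − 440/86.3 − 0 = 8.3 − 5.098 − 0 = 3.202 cmH2O.
R = 3.202 / 0.9 = 3.558 cmH2O·s/L.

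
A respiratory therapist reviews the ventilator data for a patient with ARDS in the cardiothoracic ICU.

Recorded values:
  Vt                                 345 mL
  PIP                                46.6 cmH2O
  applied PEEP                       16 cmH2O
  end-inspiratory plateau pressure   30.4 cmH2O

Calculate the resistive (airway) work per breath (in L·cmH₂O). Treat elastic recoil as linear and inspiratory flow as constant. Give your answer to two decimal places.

5.59

With constant inspiratory flow the resistive pressure is constant at PIP − Pplat = 46.6 − 30.4 = 16.2 cmH2O, so resistive work = 16.2 × 0.345 = 5.589 L·cmH2O.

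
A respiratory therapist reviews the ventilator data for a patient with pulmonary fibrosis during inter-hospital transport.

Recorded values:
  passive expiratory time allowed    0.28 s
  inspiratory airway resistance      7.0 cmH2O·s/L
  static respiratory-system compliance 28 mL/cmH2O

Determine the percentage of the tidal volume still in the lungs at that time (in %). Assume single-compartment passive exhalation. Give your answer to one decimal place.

τ = R × C = 7.0 × 28 mL/cmH2O = 7.0 × 0.028 L/cmH2O = 0.196 s.
Passive exhalation: V(t)/V₀ = e^(−t/τ) = e^(−0.28/0.196) = 0.2397.
Fraction remaining = 0.2397 → 23.97%.

24.0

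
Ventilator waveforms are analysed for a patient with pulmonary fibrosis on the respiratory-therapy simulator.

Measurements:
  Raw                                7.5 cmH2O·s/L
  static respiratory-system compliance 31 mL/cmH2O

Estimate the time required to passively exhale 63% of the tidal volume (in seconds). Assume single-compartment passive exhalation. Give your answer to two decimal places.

τ = R × C = 7.5 × 31 mL/cmH2O = 7.5 × 0.031 L/cmH2O = 0.2325 s.
Exhaled fraction f = 1 − e^(−t/τ) → t = −τ·ln(1 − f) = −0.2325·ln(0.37) = 0.2312 s.

0.23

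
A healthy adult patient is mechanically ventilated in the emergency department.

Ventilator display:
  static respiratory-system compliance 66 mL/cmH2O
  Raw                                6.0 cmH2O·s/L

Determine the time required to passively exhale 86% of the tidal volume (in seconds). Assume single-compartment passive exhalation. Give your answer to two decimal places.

τ = R × C = 6.0 × 66 mL/cmH2O = 6.0 × 0.066 L/cmH2O = 0.396 s.
Exhaled fraction f = 1 − e^(−t/τ) → t = −τ·ln(1 − f) = −0.396·ln(0.14) = 0.7786 s.

0.78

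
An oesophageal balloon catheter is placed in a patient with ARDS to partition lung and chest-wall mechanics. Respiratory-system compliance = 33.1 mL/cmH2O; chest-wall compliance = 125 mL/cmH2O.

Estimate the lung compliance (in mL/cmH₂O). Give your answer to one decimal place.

45.0

1/CL = 1/Crs − 1/Ccw.
1/CL = 1/33.1 − 1/125 = 0.02221.
CL = 45.025 mL/cmH2O.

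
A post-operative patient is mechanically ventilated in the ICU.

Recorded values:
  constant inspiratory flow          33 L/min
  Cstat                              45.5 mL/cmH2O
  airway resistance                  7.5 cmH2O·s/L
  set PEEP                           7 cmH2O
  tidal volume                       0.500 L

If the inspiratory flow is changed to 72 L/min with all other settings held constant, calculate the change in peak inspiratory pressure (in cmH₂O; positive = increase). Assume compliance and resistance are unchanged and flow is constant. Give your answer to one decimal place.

Flow: 33 L/min ÷ 60 = 0.55 L/s.
New flow: 72 L/min ÷ 60 = 1.2 L/s.
PIP = Vt/C + R·V̇ + PEEP (constant-flow equation of motion).
Only the resistive term changes: ΔPIP = R × ΔV̇ = 7.5 × (1.2 − 0.55) = 7.5 × 0.65 = 4.875 cmH2O.

4.9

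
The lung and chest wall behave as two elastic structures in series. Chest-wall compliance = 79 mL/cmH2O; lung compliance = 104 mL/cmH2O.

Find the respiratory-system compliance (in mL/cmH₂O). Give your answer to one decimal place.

44.9

Lung and chest wall are elastances in series: 1/Crs = 1/CL + 1/Ccw.
1/Crs = 1/104 + 1/79 = 0.02227.
Crs = 44.903 mL/cmH2O.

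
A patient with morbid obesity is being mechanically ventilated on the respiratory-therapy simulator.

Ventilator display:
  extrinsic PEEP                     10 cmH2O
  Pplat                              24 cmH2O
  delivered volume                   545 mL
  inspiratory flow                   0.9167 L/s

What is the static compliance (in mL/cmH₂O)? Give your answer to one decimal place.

38.9

Cstat = Vt / (Pplat − PEEP) = 545 / (24 − 10) = 545 / 14.0 = 38.929 mL/cmH2O.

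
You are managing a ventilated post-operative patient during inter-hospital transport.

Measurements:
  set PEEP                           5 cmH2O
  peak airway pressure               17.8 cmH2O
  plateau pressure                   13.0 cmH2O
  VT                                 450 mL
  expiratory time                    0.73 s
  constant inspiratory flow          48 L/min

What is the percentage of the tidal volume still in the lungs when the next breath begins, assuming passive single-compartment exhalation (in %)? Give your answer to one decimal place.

Flow: 48 L/min ÷ 60 = 0.8 L/s.
R = (PIP − Pplat)/V̇ = (17.8 − 13.0) / 0.8 = 4.8/0.8 = 6.0 cmH2O·s/L.
C = Vt/(Pplat − PEEP) = 450.0 / (13.0 − 5) = 450.0/8.0 = 56.25 mL/cmH2O.
τ = R × C = 6.0 × 0.05625 L/cmH2O = 0.3375 s.
Fraction remaining at end-expiration = e^(−Te/τ) = e^(−0.73/0.3375) = 0.115 → 11.5%.

11.5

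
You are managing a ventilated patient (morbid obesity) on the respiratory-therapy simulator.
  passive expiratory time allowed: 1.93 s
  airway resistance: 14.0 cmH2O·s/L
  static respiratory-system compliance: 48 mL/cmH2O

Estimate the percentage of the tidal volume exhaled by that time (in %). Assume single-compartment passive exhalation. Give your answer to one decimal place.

τ = R × C = 14.0 × 48 mL/cmH2O = 14.0 × 0.048 L/cmH2O = 0.672 s.
Passive exhalation: V(t)/V₀ = e^(−t/τ) = e^(−1.93/0.672) = 0.05658.
Fraction exhaled = 1 − 0.05658 = 0.9434 → 94.34%.

94.3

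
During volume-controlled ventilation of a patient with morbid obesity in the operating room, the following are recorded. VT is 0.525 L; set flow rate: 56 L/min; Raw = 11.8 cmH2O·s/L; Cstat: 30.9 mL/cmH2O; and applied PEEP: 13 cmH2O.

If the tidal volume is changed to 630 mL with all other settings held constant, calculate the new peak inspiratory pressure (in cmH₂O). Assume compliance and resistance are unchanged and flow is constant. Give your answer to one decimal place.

Flow: 56 L/min ÷ 60 = 0.9333 L/s.
PIP = Vt/C + R·V̇ + PEEP (constant-flow equation of motion).
Only the elastic term changes: ΔPIP = ΔVt / C = (630 − 525) / 30.9 = 3.398 cmH2O.
Original PIP = 525/30.9 + 11.8×0.9333 + 13 = 41.003 cmH2O; new PIP = 41.003 + (3.398) = 44.401 cmH2O.

44.4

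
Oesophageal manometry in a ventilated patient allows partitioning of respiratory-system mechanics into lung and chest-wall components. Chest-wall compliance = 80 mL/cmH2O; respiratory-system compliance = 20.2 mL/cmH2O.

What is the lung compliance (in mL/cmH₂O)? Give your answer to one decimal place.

27.0

1/CL = 1/Crs − 1/Ccw.
1/CL = 1/20.2 − 1/80 = 0.037.
CL = 27.027 mL/cmH2O.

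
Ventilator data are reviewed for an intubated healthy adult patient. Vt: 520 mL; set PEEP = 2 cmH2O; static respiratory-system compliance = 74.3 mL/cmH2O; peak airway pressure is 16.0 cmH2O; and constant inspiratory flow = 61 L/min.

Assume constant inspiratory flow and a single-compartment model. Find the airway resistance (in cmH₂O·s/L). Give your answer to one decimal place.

Flow: 61 L/min ÷ 60 = 1.0167 L/s.
Equation of motion (constant flow): PIP = Vt/C + R·V̇ + PEEP.
R·V̇ = PIP − Vt/C − PEEP = 16.0 − 520/74.3 − 2 = 16.0 − 6.999 − 2 = 7.001 cmH2O.
R = 7.001 / 1.0167 = 6.886 cmH2O·s/L.

6.9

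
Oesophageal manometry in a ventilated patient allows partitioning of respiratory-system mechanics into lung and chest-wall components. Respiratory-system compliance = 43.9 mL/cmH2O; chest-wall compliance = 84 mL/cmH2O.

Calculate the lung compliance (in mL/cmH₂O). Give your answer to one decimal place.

1/CL = 1/Crs − 1/Ccw.
1/CL = 1/43.9 − 1/84 = 0.01087.
CL = 91.996 mL/cmH2O.

92.0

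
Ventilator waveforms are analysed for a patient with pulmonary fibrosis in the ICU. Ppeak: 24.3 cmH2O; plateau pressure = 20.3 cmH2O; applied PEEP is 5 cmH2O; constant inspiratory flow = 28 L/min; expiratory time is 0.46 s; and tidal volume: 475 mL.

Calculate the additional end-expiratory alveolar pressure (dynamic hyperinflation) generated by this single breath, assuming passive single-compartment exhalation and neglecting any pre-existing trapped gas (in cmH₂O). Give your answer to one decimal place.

Flow: 28 L/min ÷ 60 = 0.4667 L/s.
R = (PIP − Pplat)/V̇ = (24.3 − 20.3) / 0.4667 = 4.0/0.4667 = 8.571 cmH2O·s/L.
C = Vt/(Pplat − PEEP) = 475.0 / (20.3 − 5) = 475.0/15.3 = 31.046 mL/cmH2O.
τ = R × C = 8.571 × 0.03105 L/cmH2O = 0.2661 s.
Fraction remaining = e^(−Te/τ) = e^(−0.46/0.2661) = 0.1775; trapped volume = 475.0 × 0.1775 = 84.313 mL.
Additional alveolar pressure from trapping ≈ V_trapped / C = 84.313 / 31.046 = 2.716 cmH2O.

2.7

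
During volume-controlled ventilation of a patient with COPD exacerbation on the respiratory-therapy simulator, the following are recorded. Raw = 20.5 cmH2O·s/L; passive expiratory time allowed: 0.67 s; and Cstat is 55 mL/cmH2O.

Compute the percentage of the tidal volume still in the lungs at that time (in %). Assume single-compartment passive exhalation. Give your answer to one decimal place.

55.2

τ = R × C = 20.5 × 55 mL/cmH2O = 20.5 × 0.055 L/cmH2O = 1.128 s.
Passive exhalation: V(t)/V₀ = e^(−t/τ) = e^(−0.67/1.128) = 0.5521.
Fraction remaining = 0.5521 → 55.21%.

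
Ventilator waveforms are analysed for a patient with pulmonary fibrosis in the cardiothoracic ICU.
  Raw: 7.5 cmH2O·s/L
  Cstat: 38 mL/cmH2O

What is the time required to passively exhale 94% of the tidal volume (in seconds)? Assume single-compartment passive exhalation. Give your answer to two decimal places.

τ = R × C = 7.5 × 38 mL/cmH2O = 7.5 × 0.038 L/cmH2O = 0.285 s.
Exhaled fraction f = 1 − e^(−t/τ) → t = −τ·ln(1 − f) = −0.285·ln(0.06) = 0.8018 s.

0.80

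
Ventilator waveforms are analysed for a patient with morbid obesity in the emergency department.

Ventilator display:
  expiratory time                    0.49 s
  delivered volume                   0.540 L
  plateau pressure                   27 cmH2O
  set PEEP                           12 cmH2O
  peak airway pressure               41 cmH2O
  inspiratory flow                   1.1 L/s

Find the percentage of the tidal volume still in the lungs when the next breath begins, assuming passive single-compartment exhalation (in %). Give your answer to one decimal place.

R = (PIP − Pplat)/V̇ = (41 − 27) / 1.1 = 14.0/1.1 = 12.727 cmH2O·s/L.
C = Vt/(Pplat − PEEP) = 540.0 / (27 − 12) = 540.0/15.0 = 36.0 mL/cmH2O.
τ = R × C = 12.727 × 0.036 L/cmH2O = 0.4582 s.
Fraction remaining at end-expiration = e^(−Te/τ) = e^(−0.49/0.4582) = 0.3432 → 34.32%.

34.3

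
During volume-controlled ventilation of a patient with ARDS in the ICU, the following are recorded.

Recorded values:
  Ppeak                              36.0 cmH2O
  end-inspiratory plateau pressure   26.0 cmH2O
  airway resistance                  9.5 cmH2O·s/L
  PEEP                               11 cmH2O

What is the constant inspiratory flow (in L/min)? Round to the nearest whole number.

63

flow = (PIP − Pplat) / Raw = (36.0 − 26.0) / 9.5 = 1.053 L/s × 60 = 63.18 L/min.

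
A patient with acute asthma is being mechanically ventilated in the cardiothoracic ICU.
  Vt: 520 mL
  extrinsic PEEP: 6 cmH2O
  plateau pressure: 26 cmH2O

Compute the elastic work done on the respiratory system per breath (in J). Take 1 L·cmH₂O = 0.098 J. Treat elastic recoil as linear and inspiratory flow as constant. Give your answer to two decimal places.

Elastic work ≈ ½ × (Pplat − PEEP) × Vt = 0.5 × (26 − 6) × 0.520 L = 0.5 × 20.0 × 0.520 = 5.2 L·cmH2O.
× 0.098 J/(L·cmH2O) → 0.5096 J.

0.51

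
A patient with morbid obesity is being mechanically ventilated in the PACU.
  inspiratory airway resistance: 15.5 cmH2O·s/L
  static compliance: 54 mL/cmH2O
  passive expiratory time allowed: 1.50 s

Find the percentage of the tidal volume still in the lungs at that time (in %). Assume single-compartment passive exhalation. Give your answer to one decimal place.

16.7

τ = R × C = 15.5 × 54 mL/cmH2O = 15.5 × 0.054 L/cmH2O = 0.837 s.
Passive exhalation: V(t)/V₀ = e^(−t/τ) = e^(−1.50/0.837) = 0.1666.
Fraction remaining = 0.1666 → 16.66%.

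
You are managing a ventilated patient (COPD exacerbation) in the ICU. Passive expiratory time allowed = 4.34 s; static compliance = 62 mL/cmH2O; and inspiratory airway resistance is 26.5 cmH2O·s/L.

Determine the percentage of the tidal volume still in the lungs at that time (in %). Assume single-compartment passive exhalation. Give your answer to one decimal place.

τ = R × C = 26.5 × 62 mL/cmH2O = 26.5 × 0.062 L/cmH2O = 1.643 s.
Passive exhalation: V(t)/V₀ = e^(−t/τ) = e^(−4.34/1.643) = 0.07125.
Fraction remaining = 0.07125 → 7.125%.

7.1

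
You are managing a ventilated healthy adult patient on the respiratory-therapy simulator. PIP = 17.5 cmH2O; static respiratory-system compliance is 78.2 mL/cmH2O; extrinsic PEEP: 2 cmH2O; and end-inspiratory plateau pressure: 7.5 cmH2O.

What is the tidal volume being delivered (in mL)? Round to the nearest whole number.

430

Vt = Cstat × (Pplat − PEEP) = 78.2 × (7.5 − 2) = 78.2 × 5.5 = 430.1 mL.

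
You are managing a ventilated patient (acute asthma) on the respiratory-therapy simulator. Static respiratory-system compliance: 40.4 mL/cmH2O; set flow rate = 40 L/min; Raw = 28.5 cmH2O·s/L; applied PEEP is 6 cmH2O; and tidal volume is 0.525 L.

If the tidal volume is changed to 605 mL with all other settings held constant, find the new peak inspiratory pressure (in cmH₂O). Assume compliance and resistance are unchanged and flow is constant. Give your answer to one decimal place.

Flow: 40 L/min ÷ 60 = 0.6667 L/s.
PIP = Vt/C + R·V̇ + PEEP (constant-flow equation of motion).
Only the elastic term changes: ΔPIP = ΔVt / C = (605 − 525) / 40.4 = 1.98 cmH2O.
Original PIP = 525/40.4 + 28.5×0.6667 + 6 = 37.996 cmH2O; new PIP = 37.996 + (1.98) = 39.976 cmH2O.

40.0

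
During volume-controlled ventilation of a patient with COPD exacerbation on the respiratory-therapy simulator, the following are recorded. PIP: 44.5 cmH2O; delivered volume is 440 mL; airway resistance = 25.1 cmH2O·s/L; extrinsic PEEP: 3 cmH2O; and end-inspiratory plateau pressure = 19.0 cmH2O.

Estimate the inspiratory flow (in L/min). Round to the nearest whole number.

flow = (PIP − Pplat) / Raw = (44.5 − 19.0) / 25.1 = 1.016 L/s × 60 = 60.96 L/min.

61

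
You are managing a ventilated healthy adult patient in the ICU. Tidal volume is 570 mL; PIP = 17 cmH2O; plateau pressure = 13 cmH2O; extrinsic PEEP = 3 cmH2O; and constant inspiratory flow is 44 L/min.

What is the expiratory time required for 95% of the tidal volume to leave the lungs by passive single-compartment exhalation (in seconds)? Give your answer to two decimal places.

Flow: 44 L/min ÷ 60 = 0.7333 L/s.
R = (PIP − Pplat)/V̇ = (17 − 13) / 0.7333 = 4.0/0.7333 = 5.455 cmH2O·s/L.
C = Vt/(Pplat − PEEP) = 570.0 / (13 − 3) = 570.0/10.0 = 57.0 mL/cmH2O.
τ = R × C = 5.455 × 0.057 L/cmH2O = 0.3109 s.
t = −τ·ln(1 − 0.95) = −0.3109·ln(0.05) = 0.9314 s.

0.93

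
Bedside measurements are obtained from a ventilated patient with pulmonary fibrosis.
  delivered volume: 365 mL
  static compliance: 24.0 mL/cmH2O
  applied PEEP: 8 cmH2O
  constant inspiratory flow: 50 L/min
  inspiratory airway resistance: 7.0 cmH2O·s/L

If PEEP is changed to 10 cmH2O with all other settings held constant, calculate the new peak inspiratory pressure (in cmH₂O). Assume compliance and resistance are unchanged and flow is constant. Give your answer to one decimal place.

31.0

Flow: 50 L/min ÷ 60 = 0.8333 L/s.
PIP = Vt/C + R·V̇ + PEEP (constant-flow equation of motion).
Only the baseline term changes: ΔPIP = ΔPEEP = 10 − 8 = 2.0 cmH2O.
Original PIP = 365/24.0 + 7.0×0.8333 + 8 = 29.041 cmH2O; new PIP = 29.041 + (2.0) = 31.041 cmH2O.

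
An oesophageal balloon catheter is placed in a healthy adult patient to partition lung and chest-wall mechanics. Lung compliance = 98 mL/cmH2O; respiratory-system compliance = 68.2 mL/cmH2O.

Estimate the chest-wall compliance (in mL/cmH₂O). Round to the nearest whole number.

224

1/Ccw = 1/Crs − 1/CL.
1/Ccw = 1/68.2 − 1/98 = 0.004459.
Ccw = 224.27 mL/cmH2O.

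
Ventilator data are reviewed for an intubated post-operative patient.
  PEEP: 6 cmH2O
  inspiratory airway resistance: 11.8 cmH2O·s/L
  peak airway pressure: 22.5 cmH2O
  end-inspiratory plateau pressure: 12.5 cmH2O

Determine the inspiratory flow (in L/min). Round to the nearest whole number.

flow = (PIP − Pplat) / Raw = (22.5 − 12.5) / 11.8 = 0.8475 L/s × 60 = 50.85 L/min.

51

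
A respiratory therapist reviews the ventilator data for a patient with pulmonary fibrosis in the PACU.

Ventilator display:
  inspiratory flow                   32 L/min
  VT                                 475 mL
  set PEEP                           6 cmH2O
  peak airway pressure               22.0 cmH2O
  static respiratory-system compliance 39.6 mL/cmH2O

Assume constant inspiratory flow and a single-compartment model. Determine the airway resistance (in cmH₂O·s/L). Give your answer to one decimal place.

7.5

Flow: 32 L/min ÷ 60 = 0.5333 L/s.
Equation of motion (constant flow): PIP = Vt/C + R·V̇ + PEEP.
R·V̇ = PIP − Vt/C − PEEP = 22.0 − 475/39.6 − 6 = 22.0 − 11.995 − 6 = 4.005 cmH2O.
R = 4.005 / 0.5333 = 7.51 cmH2O·s/L.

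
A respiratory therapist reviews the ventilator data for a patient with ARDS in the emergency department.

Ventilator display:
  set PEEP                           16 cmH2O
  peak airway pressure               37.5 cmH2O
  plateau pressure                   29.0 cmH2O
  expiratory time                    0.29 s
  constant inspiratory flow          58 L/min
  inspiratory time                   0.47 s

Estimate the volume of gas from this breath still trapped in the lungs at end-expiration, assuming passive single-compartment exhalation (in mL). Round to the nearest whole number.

177

Flow: 58 L/min ÷ 60 = 0.9667 L/s.
Vt = flow × Ti = 0.9667 L/s × 0.47 s × 1000 mL/L = 454.35 mL.
R = (PIP − Pplat)/V̇ = (37.5 − 29.0) / 0.9667 = 8.5/0.9667 = 8.793 cmH2O·s/L.
C = Vt/(Pplat − PEEP) = 454.35 / (29.0 − 16) = 454.35/13.0 = 34.95 mL/cmH2O.
τ = R × C = 8.793 × 0.03495 L/cmH2O = 0.3073 s.
Fraction remaining = e^(−Te/τ) = e^(−0.29/0.3073) = 0.3892.
Trapped volume = 454.35 × 0.3892 = 176.83 mL.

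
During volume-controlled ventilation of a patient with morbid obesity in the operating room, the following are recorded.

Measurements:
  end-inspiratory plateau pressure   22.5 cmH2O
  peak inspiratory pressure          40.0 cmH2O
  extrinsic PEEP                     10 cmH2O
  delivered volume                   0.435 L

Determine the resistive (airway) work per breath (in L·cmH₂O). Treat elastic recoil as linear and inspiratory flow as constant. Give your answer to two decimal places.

7.61

With constant inspiratory flow the resistive pressure is constant at PIP − Pplat = 40.0 − 22.5 = 17.5 cmH2O, so resistive work = 17.5 × 0.435 = 7.613 L·cmH2O.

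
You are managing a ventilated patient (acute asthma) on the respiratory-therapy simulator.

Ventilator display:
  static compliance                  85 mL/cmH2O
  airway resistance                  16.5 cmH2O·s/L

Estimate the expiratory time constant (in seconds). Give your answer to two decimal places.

1.40

τ = R × C = 16.5 × 85 mL/cmH2O = 16.5 × 0.085 L/cmH2O = 1.403 s.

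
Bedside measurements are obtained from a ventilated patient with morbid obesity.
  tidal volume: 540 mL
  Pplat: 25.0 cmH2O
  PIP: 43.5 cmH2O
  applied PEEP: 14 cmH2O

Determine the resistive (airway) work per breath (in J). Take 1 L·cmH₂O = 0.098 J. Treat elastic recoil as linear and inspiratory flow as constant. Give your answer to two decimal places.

With constant inspiratory flow the resistive pressure is constant at PIP − Pplat = 43.5 − 25.0 = 18.5 cmH2O, so resistive work = 18.5 × 0.540 = 9.99 L·cmH2O.
× 0.098 J/(L·cmH2O) → 0.979 J.

0.98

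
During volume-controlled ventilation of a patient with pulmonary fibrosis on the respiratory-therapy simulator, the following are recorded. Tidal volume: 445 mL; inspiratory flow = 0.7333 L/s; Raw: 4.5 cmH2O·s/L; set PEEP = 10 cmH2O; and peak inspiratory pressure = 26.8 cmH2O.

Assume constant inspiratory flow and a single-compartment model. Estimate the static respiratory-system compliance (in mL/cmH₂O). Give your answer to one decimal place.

33.0

Equation of motion (constant flow): PIP = Vt/C + R·V̇ + PEEP.
Vt/C = PIP − R·V̇ − PEEP = 26.8 − 4.5×0.7333 − 10 = 26.8 − 3.3 − 10 = 13.5 cmH2O.
C = Vt / 13.5 = 445 / 13.5 = 32.963 mL/cmH2O.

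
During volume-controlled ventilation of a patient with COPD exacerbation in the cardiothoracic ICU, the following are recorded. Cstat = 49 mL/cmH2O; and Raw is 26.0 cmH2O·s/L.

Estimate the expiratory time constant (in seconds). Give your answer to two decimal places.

1.27

τ = R × C = 26.0 × 49 mL/cmH2O = 26.0 × 0.049 L/cmH2O = 1.274 s.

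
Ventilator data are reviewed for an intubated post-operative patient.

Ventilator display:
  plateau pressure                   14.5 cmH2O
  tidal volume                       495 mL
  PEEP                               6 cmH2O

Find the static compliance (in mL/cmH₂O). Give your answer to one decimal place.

58.2

Cstat = Vt / (Pplat − PEEP) = 495 / (14.5 − 6) = 495 / 8.5 = 58.235 mL/cmH2O.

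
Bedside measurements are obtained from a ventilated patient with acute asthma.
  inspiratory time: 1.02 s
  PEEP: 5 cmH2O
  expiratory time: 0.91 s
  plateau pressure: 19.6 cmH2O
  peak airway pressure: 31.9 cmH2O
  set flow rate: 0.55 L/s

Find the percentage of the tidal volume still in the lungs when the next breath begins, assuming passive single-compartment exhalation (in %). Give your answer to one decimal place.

34.7

Vt = flow × Ti = 0.55 L/s × 1.02 s × 1000 mL/L = 561.0 mL.
R = (PIP − Pplat)/V̇ = (31.9 − 19.6) / 0.55 = 12.3/0.55 = 22.364 cmH2O·s/L.
C = Vt/(Pplat − PEEP) = 561.0 / (19.6 − 5) = 561.0/14.6 = 38.425 mL/cmH2O.
τ = R × C = 22.364 × 0.03843 L/cmH2O = 0.8594 s.
Fraction remaining at end-expiration = e^(−Te/τ) = e^(−0.91/0.8594) = 0.3468 → 34.68%.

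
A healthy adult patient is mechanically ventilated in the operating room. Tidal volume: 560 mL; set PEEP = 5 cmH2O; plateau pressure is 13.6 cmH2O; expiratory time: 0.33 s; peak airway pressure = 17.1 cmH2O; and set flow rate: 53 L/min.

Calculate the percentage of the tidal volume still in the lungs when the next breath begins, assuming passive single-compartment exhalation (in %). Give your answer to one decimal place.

Flow: 53 L/min ÷ 60 = 0.8833 L/s.
R = (PIP − Pplat)/V̇ = (17.1 − 13.6) / 0.8833 = 3.5/0.8833 = 3.962 cmH2O·s/L.
C = Vt/(Pplat − PEEP) = 560.0 / (13.6 − 5) = 560.0/8.6 = 65.116 mL/cmH2O.
τ = R × C = 3.962 × 0.06512 L/cmH2O = 0.258 s.
Fraction remaining at end-expiration = e^(−Te/τ) = e^(−0.33/0.258) = 0.2783 → 27.83%.

27.8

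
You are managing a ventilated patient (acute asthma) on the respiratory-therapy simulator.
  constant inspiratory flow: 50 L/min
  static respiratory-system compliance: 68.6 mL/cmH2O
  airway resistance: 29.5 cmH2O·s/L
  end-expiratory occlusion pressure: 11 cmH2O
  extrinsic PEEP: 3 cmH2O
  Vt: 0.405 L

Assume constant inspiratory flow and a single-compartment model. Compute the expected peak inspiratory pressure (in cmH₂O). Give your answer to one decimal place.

Flow: 50 L/min ÷ 60 = 0.8333 L/s.
Total PEEP = 11 cmH2O (set 3 + intrinsic 8); this is the baseline alveolar pressure.
Equation of motion (constant flow): PIP = Vt/C + R·V̇ + PEEP.
PIP = 405/68.6 + 29.5×0.8333 + 11 = 5.904 + 24.582 + 11 = 41.486 cmH2O.

41.5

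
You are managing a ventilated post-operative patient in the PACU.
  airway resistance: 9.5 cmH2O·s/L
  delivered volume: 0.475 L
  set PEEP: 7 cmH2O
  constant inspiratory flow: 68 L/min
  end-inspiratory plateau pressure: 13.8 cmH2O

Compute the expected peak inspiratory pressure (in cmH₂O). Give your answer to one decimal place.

24.6

Flow: 68 L/min ÷ 60 = 1.1333 L/s.
PIP = Pplat + Raw × flow = 13.8 + 9.5 × 1.1333 = 13.8 + 10.766 = 24.566 cmH2O.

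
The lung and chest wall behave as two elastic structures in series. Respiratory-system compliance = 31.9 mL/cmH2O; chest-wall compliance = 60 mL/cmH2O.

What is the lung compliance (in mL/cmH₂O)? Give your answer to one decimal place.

1/CL = 1/Crs − 1/Ccw.
1/CL = 1/31.9 − 1/60 = 0.01468.
CL = 68.12 mL/cmH2O.

68.1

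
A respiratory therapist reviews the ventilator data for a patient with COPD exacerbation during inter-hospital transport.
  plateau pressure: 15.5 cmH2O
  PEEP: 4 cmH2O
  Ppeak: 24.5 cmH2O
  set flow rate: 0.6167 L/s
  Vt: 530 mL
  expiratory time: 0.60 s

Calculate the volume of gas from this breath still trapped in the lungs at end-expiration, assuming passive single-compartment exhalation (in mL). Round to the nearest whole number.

217

R = (PIP − Pplat)/V̇ = (24.5 − 15.5) / 0.6167 = 9.0/0.6167 = 14.594 cmH2O·s/L.
C = Vt/(Pplat − PEEP) = 530.0 / (15.5 − 4) = 530.0/11.5 = 46.087 mL/cmH2O.
τ = R × C = 14.594 × 0.04609 L/cmH2O = 0.6726 s.
Fraction remaining = e^(−Te/τ) = e^(−0.60/0.6726) = 0.4098.
Trapped volume = 530.0 × 0.4098 = 217.19 mL.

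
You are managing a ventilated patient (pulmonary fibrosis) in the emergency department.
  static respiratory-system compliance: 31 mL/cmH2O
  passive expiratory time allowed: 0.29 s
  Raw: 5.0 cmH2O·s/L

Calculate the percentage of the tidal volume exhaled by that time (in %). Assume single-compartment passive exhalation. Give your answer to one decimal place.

84.6

τ = R × C = 5.0 × 31 mL/cmH2O = 5.0 × 0.031 L/cmH2O = 0.155 s.
Passive exhalation: V(t)/V₀ = e^(−t/τ) = e^(−0.29/0.155) = 0.154.
Fraction exhaled = 1 − 0.154 = 0.846 → 84.6%.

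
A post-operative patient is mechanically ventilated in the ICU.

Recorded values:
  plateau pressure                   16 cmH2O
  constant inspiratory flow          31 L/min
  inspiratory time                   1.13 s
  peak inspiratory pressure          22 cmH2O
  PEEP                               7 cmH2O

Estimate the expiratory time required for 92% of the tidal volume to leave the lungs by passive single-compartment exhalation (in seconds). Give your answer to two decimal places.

1.90

Flow: 31 L/min ÷ 60 = 0.5167 L/s.
Vt = flow × Ti = 0.5167 L/s × 1.13 s × 1000 mL/L = 583.87 mL.
R = (PIP − Pplat)/V̇ = (22 − 16) / 0.5167 = 6.0/0.5167 = 11.612 cmH2O·s/L.
C = Vt/(Pplat − PEEP) = 583.87 / (16 − 7) = 583.87/9.0 = 64.874 mL/cmH2O.
τ = R × C = 11.612 × 0.06487 L/cmH2O = 0.7533 s.
t = −τ·ln(1 − 0.92) = −0.7533·ln(0.08) = 1.903 s.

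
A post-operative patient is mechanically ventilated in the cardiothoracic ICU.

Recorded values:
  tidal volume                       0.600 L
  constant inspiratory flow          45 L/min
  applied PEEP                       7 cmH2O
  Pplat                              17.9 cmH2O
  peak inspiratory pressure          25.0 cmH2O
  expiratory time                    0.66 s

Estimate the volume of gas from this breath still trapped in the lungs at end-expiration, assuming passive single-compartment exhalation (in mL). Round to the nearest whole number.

Flow: 45 L/min ÷ 60 = 0.75 L/s.
R = (PIP − Pplat)/V̇ = (25.0 − 17.9) / 0.75 = 7.1/0.75 = 9.467 cmH2O·s/L.
C = Vt/(Pplat − PEEP) = 600.0 / (17.9 − 7) = 600.0/10.9 = 55.046 mL/cmH2O.
τ = R × C = 9.467 × 0.05505 L/cmH2O = 0.5212 s.
Fraction remaining = e^(−Te/τ) = e^(−0.66/0.5212) = 0.2819.
Trapped volume = 600.0 × 0.2819 = 169.14 mL.

169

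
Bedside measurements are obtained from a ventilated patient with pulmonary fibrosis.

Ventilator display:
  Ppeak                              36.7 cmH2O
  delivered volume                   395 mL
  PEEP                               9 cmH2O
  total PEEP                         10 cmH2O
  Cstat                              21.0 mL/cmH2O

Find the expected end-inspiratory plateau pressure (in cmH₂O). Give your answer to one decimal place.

End-expiratory occlusion gives total PEEP = 10 cmH2O (intrinsic PEEP = 10 − 9 = 1). Use total PEEP for the elastic gradient.
Pplat = PEEPtotal + Vt / Cstat = 10 + 395 / 21.0 = 10 + 18.81 = 28.81 cmH2O.

28.8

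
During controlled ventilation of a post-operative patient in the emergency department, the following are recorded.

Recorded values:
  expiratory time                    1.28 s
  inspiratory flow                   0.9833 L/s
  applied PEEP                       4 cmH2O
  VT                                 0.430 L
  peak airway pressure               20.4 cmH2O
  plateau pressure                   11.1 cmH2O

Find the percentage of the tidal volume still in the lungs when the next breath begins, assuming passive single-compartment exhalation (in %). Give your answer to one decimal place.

R = (PIP − Pplat)/V̇ = (20.4 − 11.1) / 0.9833 = 9.3/0.9833 = 9.458 cmH2O·s/L.
C = Vt/(Pplat − PEEP) = 430.0 / (11.1 − 4) = 430.0/7.1 = 60.563 mL/cmH2O.
τ = R × C = 9.458 × 0.06056 L/cmH2O = 0.5728 s.
Fraction remaining at end-expiration = e^(−Te/τ) = e^(−1.28/0.5728) = 0.107 → 10.7%.

10.7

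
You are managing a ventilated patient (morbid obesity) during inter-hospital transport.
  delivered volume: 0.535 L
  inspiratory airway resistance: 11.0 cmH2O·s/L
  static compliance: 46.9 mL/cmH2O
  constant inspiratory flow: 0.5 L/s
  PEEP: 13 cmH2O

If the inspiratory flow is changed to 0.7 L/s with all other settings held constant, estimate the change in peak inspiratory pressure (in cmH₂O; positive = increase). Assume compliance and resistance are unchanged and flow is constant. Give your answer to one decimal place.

PIP = Vt/C + R·V̇ + PEEP (constant-flow equation of motion).
Only the resistive term changes: ΔPIP = R × ΔV̇ = 11.0 × (0.7 − 0.5) = 11.0 × 0.2 = 2.2 cmH2O.

2.2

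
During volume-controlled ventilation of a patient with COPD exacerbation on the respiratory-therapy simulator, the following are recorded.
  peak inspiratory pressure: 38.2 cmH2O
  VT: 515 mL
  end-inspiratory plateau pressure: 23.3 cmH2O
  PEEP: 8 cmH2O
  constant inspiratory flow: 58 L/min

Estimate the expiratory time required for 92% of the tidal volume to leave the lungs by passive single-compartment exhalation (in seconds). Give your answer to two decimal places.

1.31

Flow: 58 L/min ÷ 60 = 0.9667 L/s.
R = (PIP − Pplat)/V̇ = (38.2 − 23.3) / 0.9667 = 14.9/0.9667 = 15.413 cmH2O·s/L.
C = Vt/(Pplat − PEEP) = 515.0 / (23.3 − 8) = 515.0/15.3 = 33.66 mL/cmH2O.
τ = R × C = 15.413 × 0.03366 L/cmH2O = 0.5188 s.
t = −τ·ln(1 − 0.92) = −0.5188·ln(0.08) = 1.31 s.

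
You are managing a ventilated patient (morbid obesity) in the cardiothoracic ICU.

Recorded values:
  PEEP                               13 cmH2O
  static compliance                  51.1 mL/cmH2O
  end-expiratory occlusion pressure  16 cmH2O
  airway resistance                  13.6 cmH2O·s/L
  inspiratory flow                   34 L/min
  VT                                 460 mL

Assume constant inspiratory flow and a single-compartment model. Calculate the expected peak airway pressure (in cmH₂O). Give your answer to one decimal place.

Flow: 34 L/min ÷ 60 = 0.5667 L/s.
Total PEEP = 16 cmH2O (set 13 + intrinsic 3); this is the baseline alveolar pressure.
Equation of motion (constant flow): PIP = Vt/C + R·V̇ + PEEP.
PIP = 460/51.1 + 13.6×0.5667 + 16 = 9.002 + 7.707 + 16 = 32.709 cmH2O.

32.7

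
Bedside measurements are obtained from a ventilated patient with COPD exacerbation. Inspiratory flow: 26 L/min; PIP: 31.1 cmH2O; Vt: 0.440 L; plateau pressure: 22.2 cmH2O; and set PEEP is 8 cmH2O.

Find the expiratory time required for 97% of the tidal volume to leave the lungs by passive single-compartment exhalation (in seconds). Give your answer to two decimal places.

2.23

Flow: 26 L/min ÷ 60 = 0.4333 L/s.
R = (PIP − Pplat)/V̇ = (31.1 − 22.2) / 0.4333 = 8.9/0.4333 = 20.54 cmH2O·s/L.
C = Vt/(Pplat − PEEP) = 440.0 / (22.2 − 8) = 440.0/14.2 = 30.986 mL/cmH2O.
τ = R × C = 20.54 × 0.03099 L/cmH2O = 0.6365 s.
t = −τ·ln(1 − 0.97) = −0.6365·ln(0.03) = 2.232 s.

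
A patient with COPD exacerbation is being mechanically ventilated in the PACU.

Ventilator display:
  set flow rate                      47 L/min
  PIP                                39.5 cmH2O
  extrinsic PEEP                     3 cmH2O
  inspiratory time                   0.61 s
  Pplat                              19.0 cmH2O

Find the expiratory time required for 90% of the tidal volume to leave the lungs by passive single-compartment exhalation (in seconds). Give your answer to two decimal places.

1.80

Flow: 47 L/min ÷ 60 = 0.7833 L/s.
Vt = flow × Ti = 0.7833 L/s × 0.61 s × 1000 mL/L = 477.81 mL.
R = (PIP − Pplat)/V̇ = (39.5 − 19.0) / 0.7833 = 20.5/0.7833 = 26.171 cmH2O·s/L.
C = Vt/(Pplat − PEEP) = 477.81 / (19.0 − 3) = 477.81/16.0 = 29.863 mL/cmH2O.
τ = R × C = 26.171 × 0.02986 L/cmH2O = 0.7815 s.
t = −τ·ln(1 − 0.90) = −0.7815·ln(0.1) = 1.799 s.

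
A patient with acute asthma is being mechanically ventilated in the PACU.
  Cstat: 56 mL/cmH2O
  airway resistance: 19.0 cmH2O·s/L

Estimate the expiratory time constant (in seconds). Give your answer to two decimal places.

τ = R × C = 19.0 × 56 mL/cmH2O = 19.0 × 0.056 L/cmH2O = 1.064 s.

1.06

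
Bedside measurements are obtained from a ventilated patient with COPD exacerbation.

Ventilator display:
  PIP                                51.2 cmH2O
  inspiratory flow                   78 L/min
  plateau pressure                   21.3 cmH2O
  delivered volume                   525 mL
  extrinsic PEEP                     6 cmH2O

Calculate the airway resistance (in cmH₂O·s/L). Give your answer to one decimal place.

Flow: 78 L/min ÷ 60 = 1.3 L/s.
Raw = (PIP − Pplat) / flow = (51.2 − 21.3) / 1.3 = 29.9 / 1.3 = 23.0 cmH2O·s/L.

23.0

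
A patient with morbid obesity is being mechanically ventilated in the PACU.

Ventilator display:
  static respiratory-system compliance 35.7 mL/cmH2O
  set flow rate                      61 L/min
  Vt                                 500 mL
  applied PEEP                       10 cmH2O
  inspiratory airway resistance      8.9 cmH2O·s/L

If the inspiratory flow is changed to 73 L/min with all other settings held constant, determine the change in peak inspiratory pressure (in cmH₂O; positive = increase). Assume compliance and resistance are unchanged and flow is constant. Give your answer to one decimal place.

1.8

Flow: 61 L/min ÷ 60 = 1.0167 L/s.
New flow: 73 L/min ÷ 60 = 1.2167 L/s.
PIP = Vt/C + R·V̇ + PEEP (constant-flow equation of motion).
Only the resistive term changes: ΔPIP = R × ΔV̇ = 8.9 × (1.2167 − 1.0167) = 8.9 × 0.2 = 1.78 cmH2O.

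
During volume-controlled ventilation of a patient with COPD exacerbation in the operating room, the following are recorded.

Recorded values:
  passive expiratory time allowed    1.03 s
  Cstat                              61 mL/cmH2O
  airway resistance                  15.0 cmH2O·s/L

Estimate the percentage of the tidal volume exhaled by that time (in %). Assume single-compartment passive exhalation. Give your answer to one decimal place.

67.6

τ = R × C = 15.0 × 61 mL/cmH2O = 15.0 × 0.061 L/cmH2O = 0.915 s.
Passive exhalation: V(t)/V₀ = e^(−t/τ) = e^(−1.03/0.915) = 0.3244.
Fraction exhaled = 1 − 0.3244 = 0.6756 → 67.56%.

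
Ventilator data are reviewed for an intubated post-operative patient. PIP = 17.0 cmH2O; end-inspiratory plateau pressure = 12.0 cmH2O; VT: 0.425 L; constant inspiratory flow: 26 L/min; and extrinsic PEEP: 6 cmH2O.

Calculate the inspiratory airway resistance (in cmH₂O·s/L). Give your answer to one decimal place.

11.5

Flow: 26 L/min ÷ 60 = 0.4333 L/s.
Raw = (PIP − Pplat) / flow = (17.0 − 12.0) / 0.4333 = 5.0 / 0.4333 = 11.539 cmH2O·s/L.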